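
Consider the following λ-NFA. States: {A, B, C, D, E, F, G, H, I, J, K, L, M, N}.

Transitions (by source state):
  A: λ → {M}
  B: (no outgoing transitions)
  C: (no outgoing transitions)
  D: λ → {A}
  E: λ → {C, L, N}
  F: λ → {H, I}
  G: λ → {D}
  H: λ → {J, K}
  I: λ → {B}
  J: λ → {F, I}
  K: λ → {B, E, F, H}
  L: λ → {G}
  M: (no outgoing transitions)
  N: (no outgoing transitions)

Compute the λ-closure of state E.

Start with {E}.
From E via λ: add C, L, N.
From L via λ: add G.
From G via λ: add D.
From D via λ: add A.
From A via λ: add M.
No new states can be added; the closed set is {A, C, D, E, G, L, M, N}.

{A, C, D, E, G, L, M, N}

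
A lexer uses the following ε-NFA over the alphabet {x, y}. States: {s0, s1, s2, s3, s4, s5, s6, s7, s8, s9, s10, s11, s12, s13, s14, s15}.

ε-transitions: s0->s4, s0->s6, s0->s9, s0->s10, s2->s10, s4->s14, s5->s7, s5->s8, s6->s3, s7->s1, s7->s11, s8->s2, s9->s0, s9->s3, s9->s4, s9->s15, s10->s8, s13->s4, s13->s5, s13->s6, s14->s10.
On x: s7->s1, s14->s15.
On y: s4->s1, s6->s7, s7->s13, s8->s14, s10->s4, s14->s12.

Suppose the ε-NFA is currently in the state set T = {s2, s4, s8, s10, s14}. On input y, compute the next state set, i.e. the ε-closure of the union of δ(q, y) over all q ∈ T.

s4 on y → {s1}.
s8 on y → {s14}.
s10 on y → {s4}.
s14 on y → {s12}.
No y-transition from s2.
Union after reading y: {s1, s4, s12, s14}.
Now take the ε-closure:
From s14 via ε: add s10.
From s10 via ε: add s8.
From s8 via ε: add s2.
No new states can be added; the closed set is {s1, s2, s4, s8, s10, s12, s14}.

{s1, s2, s4, s8, s10, s12, s14}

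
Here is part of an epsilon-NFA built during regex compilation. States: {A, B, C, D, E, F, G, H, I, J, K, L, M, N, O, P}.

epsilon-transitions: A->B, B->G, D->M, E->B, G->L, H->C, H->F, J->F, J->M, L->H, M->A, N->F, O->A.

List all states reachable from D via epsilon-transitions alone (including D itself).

Start with {D}.
From D via epsilon: add M.
From M via epsilon: add A.
From A via epsilon: add B.
From B via epsilon: add G.
From G via epsilon: add L.
From L via epsilon: add H.
From H via epsilon: add C, F.
No new states can be added; the closed set is {A, B, C, D, F, G, H, L, M}.

{A, B, C, D, F, G, H, L, M}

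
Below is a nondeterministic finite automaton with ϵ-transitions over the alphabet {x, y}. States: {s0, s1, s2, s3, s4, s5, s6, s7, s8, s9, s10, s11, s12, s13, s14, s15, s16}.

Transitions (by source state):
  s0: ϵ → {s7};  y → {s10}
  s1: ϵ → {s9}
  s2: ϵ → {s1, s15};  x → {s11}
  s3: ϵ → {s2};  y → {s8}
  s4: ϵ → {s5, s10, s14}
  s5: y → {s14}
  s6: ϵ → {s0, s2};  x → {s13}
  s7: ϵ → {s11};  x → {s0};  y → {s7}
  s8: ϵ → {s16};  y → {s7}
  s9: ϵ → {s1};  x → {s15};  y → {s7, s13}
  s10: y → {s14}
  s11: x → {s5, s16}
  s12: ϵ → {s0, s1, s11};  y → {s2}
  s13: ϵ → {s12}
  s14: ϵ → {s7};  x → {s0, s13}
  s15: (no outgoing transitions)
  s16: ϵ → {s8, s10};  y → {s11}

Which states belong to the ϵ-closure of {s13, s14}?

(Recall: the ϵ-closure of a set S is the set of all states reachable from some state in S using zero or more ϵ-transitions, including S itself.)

{s0, s1, s7, s9, s11, s12, s13, s14}

Start with {s13, s14}.
From s13 via ϵ: add s12.
From s14 via ϵ: add s7.
From s7 via ϵ: add s11.
From s12 via ϵ: add s0, s1.
From s1 via ϵ: add s9.
No new states can be added; the closed set is {s0, s1, s7, s9, s11, s12, s13, s14}.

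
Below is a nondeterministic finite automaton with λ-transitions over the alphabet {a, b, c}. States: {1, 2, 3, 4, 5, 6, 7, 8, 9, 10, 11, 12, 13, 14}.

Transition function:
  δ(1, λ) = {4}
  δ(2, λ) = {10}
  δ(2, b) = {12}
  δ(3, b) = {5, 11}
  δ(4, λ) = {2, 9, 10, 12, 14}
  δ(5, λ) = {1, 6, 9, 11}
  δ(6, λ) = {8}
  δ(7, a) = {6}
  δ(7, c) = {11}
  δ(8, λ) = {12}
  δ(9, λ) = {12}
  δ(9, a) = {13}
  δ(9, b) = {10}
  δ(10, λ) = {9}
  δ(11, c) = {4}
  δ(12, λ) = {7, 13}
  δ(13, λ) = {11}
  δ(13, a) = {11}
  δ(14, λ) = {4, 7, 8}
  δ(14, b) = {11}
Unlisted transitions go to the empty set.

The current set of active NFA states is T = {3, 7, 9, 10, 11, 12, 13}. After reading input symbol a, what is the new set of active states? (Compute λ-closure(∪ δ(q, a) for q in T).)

{6, 7, 8, 11, 12, 13}

7 on a → {6}.
9 on a → {13}.
13 on a → {11}.
No a-transition from 3, 10, 11, 12.
Union after reading a: {6, 11, 13}.
Now take the λ-closure:
From 6 via λ: add 8.
From 8 via λ: add 12.
From 12 via λ: add 7.
No new states can be added; the closed set is {6, 7, 8, 11, 12, 13}.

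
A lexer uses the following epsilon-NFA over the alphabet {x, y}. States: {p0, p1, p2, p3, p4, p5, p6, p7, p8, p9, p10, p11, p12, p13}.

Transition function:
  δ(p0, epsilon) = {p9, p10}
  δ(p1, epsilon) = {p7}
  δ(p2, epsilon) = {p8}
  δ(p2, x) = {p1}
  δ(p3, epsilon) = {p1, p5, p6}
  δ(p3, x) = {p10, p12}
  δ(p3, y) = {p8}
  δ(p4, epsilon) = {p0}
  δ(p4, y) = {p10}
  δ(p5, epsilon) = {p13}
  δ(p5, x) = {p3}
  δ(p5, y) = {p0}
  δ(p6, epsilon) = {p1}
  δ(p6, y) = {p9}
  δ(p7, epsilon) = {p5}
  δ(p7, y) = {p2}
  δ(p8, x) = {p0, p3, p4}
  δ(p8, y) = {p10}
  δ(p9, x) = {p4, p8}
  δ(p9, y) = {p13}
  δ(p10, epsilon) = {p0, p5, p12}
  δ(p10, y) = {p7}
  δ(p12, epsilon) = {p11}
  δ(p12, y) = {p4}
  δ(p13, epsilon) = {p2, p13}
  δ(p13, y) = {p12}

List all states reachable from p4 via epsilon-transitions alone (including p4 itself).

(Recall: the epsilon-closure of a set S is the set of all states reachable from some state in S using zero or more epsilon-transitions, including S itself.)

Start with {p4}.
From p4 via epsilon: add p0.
From p0 via epsilon: add p9, p10.
From p10 via epsilon: add p5, p12.
From p5 via epsilon: add p13.
From p12 via epsilon: add p11.
From p13 via epsilon: add p2.
From p2 via epsilon: add p8.
No new states can be added; the closed set is {p0, p2, p4, p5, p8, p9, p10, p11, p12, p13}.

{p0, p2, p4, p5, p8, p9, p10, p11, p12, p13}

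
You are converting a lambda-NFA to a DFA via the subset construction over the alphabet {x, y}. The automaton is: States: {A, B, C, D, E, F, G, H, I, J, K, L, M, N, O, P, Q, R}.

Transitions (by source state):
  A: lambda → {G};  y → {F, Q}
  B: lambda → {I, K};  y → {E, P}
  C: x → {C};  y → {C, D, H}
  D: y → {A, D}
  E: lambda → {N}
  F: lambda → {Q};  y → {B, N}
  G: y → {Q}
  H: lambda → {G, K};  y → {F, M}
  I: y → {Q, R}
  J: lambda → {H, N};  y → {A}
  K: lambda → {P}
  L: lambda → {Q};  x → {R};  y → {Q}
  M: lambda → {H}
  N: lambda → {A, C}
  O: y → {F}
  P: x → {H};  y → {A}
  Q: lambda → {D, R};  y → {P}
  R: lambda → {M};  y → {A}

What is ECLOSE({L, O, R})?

{D, G, H, K, L, M, O, P, Q, R}

Start with {L, O, R}.
From L via lambda: add Q.
From R via lambda: add M.
From M via lambda: add H.
From Q via lambda: add D.
From H via lambda: add G, K.
From K via lambda: add P.
No new states can be added; the closed set is {D, G, H, K, L, M, O, P, Q, R}.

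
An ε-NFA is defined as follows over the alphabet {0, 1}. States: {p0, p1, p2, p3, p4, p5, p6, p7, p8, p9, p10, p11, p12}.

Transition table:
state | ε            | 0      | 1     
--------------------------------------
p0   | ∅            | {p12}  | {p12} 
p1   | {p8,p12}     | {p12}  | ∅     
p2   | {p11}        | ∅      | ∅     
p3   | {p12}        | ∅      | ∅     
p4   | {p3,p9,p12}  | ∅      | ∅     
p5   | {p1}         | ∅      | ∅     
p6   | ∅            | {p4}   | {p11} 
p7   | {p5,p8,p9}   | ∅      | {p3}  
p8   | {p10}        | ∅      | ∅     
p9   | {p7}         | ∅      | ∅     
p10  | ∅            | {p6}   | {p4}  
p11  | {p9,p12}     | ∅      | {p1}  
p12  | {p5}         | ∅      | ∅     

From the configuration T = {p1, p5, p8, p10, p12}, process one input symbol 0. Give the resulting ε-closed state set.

{p1, p5, p6, p8, p10, p12}

p1 on 0 → {p12}.
p10 on 0 → {p6}.
No 0-transition from p5, p8, p12.
Union after reading 0: {p6, p12}.
Now take the ε-closure:
From p12 via ε: add p5.
From p5 via ε: add p1.
From p1 via ε: add p8.
From p8 via ε: add p10.
No new states can be added; the closed set is {p1, p5, p6, p8, p10, p12}.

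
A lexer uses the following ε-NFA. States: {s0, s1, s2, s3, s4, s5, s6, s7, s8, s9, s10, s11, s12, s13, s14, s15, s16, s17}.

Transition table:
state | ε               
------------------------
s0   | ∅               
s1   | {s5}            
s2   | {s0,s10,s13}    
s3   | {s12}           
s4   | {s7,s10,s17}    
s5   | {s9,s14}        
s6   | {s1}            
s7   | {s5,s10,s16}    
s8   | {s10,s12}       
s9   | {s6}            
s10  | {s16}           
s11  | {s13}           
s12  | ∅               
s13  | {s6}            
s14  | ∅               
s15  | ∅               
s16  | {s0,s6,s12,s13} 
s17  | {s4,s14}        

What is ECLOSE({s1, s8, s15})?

{s0, s1, s5, s6, s8, s9, s10, s12, s13, s14, s15, s16}

Start with {s1, s8, s15}.
From s1 via ε: add s5.
From s8 via ε: add s10, s12.
From s5 via ε: add s9, s14.
From s10 via ε: add s16.
From s9 via ε: add s6.
From s16 via ε: add s0, s13.
No new states can be added; the closed set is {s0, s1, s5, s6, s8, s9, s10, s12, s13, s14, s15, s16}.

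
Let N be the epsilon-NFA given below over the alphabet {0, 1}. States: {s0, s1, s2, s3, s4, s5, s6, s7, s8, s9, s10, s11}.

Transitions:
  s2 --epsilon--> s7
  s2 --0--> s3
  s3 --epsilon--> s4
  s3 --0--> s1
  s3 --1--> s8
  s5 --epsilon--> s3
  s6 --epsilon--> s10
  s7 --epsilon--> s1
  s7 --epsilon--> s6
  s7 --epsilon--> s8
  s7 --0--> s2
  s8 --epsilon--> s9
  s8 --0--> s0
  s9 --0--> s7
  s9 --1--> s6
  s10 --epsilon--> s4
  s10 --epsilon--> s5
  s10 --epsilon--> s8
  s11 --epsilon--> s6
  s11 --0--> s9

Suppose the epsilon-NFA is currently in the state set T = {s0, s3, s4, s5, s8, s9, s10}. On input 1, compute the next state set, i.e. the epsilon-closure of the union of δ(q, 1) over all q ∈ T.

{s3, s4, s5, s6, s8, s9, s10}

s3 on 1 → {s8}.
s9 on 1 → {s6}.
No 1-transition from s0, s4, s5, s8, s10.
Union after reading 1: {s6, s8}.
Now take the epsilon-closure:
From s6 via epsilon: add s10.
From s8 via epsilon: add s9.
From s10 via epsilon: add s4, s5.
From s5 via epsilon: add s3.
No new states can be added; the closed set is {s3, s4, s5, s6, s8, s9, s10}.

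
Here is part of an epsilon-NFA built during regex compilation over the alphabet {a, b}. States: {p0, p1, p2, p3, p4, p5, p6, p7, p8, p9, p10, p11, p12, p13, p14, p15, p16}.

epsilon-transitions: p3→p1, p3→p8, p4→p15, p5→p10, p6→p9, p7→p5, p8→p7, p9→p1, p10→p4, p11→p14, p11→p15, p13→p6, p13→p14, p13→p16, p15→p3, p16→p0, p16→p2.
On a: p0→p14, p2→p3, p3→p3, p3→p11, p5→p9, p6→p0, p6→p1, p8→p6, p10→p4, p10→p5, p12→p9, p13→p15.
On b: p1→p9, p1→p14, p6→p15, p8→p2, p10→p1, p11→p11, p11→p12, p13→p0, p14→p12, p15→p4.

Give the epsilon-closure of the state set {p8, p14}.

Start with {p8, p14}.
From p8 via epsilon: add p7.
From p7 via epsilon: add p5.
From p5 via epsilon: add p10.
From p10 via epsilon: add p4.
From p4 via epsilon: add p15.
From p15 via epsilon: add p3.
From p3 via epsilon: add p1.
No new states can be added; the closed set is {p1, p3, p4, p5, p7, p8, p10, p14, p15}.

{p1, p3, p4, p5, p7, p8, p10, p14, p15}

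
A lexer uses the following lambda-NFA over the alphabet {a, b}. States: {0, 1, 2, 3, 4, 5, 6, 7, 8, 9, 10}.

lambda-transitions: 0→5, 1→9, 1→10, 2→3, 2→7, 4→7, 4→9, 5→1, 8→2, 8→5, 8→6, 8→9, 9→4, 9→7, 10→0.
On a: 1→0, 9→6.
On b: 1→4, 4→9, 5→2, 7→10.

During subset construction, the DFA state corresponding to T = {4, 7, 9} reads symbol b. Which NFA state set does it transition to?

4 on b → {9}.
7 on b → {10}.
No b-transition from 9.
Union after reading b: {9, 10}.
Now take the lambda-closure:
From 9 via lambda: add 4, 7.
From 10 via lambda: add 0.
From 0 via lambda: add 5.
From 5 via lambda: add 1.
No new states can be added; the closed set is {0, 1, 4, 5, 7, 9, 10}.

{0, 1, 4, 5, 7, 9, 10}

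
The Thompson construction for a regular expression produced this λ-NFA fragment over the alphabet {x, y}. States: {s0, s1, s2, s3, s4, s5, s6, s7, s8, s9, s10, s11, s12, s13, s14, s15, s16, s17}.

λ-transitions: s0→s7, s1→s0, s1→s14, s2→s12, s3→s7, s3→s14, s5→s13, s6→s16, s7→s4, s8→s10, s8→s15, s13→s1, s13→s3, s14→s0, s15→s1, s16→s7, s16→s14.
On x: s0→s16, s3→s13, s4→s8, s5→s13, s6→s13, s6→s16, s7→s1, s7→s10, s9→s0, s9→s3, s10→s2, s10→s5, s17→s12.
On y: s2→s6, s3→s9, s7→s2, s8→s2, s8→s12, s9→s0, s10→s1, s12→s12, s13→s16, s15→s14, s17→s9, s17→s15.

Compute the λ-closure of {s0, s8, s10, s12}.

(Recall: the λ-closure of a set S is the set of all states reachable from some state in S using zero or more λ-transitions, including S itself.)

Start with {s0, s8, s10, s12}.
From s0 via λ: add s7.
From s8 via λ: add s15.
From s7 via λ: add s4.
From s15 via λ: add s1.
From s1 via λ: add s14.
No new states can be added; the closed set is {s0, s1, s4, s7, s8, s10, s12, s14, s15}.

{s0, s1, s4, s7, s8, s10, s12, s14, s15}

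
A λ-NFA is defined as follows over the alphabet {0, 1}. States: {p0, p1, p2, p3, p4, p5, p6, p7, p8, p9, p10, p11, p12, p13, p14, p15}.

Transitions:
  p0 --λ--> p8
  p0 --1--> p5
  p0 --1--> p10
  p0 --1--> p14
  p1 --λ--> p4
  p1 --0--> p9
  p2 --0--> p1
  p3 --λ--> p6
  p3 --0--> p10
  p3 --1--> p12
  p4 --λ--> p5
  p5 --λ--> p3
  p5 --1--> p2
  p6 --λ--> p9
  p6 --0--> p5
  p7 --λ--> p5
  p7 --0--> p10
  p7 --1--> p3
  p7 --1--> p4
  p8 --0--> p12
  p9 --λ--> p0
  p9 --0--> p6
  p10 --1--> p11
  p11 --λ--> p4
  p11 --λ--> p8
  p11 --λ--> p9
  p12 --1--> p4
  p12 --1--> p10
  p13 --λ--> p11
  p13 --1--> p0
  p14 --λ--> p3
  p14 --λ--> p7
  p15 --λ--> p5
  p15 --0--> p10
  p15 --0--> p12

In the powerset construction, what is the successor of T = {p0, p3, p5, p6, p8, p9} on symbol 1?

{p0, p2, p3, p5, p6, p7, p8, p9, p10, p12, p14}

p0 on 1 → {p5, p10, p14}.
p3 on 1 → {p12}.
p5 on 1 → {p2}.
No 1-transition from p6, p8, p9.
Union after reading 1: {p2, p5, p10, p12, p14}.
Now take the λ-closure:
From p5 via λ: add p3.
From p14 via λ: add p7.
From p3 via λ: add p6.
From p6 via λ: add p9.
From p9 via λ: add p0.
From p0 via λ: add p8.
No new states can be added; the closed set is {p0, p2, p3, p5, p6, p7, p8, p9, p10, p12, p14}.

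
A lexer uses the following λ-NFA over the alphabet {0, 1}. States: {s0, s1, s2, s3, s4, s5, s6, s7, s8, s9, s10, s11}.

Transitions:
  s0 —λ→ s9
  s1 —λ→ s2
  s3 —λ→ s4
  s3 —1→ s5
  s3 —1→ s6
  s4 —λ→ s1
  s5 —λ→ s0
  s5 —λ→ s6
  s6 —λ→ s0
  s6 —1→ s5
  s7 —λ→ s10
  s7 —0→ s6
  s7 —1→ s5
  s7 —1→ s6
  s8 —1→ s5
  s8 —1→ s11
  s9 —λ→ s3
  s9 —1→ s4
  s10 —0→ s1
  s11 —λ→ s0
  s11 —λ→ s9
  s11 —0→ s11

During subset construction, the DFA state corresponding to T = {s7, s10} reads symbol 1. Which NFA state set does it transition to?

s7 on 1 → {s5, s6}.
No 1-transition from s10.
Union after reading 1: {s5, s6}.
Now take the λ-closure:
From s5 via λ: add s0.
From s0 via λ: add s9.
From s9 via λ: add s3.
From s3 via λ: add s4.
From s4 via λ: add s1.
From s1 via λ: add s2.
No new states can be added; the closed set is {s0, s1, s2, s3, s4, s5, s6, s9}.

{s0, s1, s2, s3, s4, s5, s6, s9}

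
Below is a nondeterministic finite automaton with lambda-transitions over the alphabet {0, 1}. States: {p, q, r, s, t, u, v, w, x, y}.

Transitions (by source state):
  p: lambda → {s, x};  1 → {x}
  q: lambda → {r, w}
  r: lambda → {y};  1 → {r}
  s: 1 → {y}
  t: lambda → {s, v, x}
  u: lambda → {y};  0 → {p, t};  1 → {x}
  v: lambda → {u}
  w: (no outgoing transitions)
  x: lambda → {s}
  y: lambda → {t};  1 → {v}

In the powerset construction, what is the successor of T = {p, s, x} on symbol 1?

p on 1 → {x}.
s on 1 → {y}.
No 1-transition from x.
Union after reading 1: {x, y}.
Now take the lambda-closure:
From x via lambda: add s.
From y via lambda: add t.
From t via lambda: add v.
From v via lambda: add u.
No new states can be added; the closed set is {s, t, u, v, x, y}.

{s, t, u, v, x, y}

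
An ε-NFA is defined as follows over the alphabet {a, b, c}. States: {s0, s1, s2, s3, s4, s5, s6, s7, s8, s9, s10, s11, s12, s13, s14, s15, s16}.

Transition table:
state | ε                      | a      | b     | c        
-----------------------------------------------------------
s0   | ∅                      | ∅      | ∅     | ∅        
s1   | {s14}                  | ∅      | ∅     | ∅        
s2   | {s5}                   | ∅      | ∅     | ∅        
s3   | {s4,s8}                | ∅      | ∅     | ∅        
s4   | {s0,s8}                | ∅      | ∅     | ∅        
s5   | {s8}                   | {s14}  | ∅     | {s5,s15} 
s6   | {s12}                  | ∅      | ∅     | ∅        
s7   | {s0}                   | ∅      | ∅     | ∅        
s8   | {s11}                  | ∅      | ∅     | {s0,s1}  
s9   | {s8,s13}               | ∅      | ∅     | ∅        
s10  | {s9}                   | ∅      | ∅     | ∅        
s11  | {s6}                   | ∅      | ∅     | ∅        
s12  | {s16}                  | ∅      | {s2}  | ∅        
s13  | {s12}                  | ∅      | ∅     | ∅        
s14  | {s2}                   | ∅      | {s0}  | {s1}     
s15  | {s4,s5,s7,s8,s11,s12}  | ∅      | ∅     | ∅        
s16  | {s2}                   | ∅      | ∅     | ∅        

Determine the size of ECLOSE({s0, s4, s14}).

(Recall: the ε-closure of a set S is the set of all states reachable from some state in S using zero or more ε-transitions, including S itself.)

10

Start with {s0, s4, s14}.
From s4 via ε: add s8.
From s14 via ε: add s2.
From s2 via ε: add s5.
From s8 via ε: add s11.
From s11 via ε: add s6.
From s6 via ε: add s12.
From s12 via ε: add s16.
ε-closure = {s0, s2, s4, s5, s6, s8, s11, s12, s14, s16}, which has 10 states.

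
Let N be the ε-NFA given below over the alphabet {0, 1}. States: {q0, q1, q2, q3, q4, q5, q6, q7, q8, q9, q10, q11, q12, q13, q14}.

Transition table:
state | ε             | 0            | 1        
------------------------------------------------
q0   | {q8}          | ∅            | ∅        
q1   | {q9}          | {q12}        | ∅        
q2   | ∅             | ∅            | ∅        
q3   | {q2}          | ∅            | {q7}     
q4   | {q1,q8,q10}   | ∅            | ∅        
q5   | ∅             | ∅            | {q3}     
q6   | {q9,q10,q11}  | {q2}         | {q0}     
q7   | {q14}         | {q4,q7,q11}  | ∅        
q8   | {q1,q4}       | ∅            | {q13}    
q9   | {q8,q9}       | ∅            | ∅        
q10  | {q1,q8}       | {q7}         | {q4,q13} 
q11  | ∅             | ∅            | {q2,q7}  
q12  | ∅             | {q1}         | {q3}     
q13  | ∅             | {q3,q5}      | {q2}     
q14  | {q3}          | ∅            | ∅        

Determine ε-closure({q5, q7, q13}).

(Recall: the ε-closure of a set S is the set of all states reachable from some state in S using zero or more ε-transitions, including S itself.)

Start with {q5, q7, q13}.
From q7 via ε: add q14.
From q14 via ε: add q3.
From q3 via ε: add q2.
No new states can be added; the closed set is {q2, q3, q5, q7, q13, q14}.

{q2, q3, q5, q7, q13, q14}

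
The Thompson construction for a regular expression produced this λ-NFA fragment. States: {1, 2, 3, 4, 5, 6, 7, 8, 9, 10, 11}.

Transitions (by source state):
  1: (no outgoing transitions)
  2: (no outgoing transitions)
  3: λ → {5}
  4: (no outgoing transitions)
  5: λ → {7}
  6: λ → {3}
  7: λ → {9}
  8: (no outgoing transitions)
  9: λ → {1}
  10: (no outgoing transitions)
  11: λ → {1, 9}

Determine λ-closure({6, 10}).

Start with {6, 10}.
From 6 via λ: add 3.
From 3 via λ: add 5.
From 5 via λ: add 7.
From 7 via λ: add 9.
From 9 via λ: add 1.
No new states can be added; the closed set is {1, 3, 5, 6, 7, 9, 10}.

{1, 3, 5, 6, 7, 9, 10}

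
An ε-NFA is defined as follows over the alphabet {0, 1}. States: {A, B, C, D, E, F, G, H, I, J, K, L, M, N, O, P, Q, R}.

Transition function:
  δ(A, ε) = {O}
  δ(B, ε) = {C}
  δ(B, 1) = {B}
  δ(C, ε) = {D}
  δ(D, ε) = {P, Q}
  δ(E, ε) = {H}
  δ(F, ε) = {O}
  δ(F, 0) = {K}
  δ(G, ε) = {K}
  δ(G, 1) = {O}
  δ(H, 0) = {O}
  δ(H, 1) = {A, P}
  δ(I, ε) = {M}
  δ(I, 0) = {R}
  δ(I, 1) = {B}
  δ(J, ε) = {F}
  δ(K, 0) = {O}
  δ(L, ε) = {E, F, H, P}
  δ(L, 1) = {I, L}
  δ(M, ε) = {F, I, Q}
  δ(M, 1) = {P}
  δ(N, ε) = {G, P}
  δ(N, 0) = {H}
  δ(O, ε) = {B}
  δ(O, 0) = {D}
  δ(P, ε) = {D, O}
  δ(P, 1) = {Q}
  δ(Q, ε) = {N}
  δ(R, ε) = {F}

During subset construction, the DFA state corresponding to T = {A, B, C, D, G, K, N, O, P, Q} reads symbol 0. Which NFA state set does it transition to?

{B, C, D, G, H, K, N, O, P, Q}

K on 0 → {O}.
N on 0 → {H}.
O on 0 → {D}.
No 0-transition from A, B, C, D, G, P, Q.
Union after reading 0: {D, H, O}.
Now take the ε-closure:
From D via ε: add P, Q.
From O via ε: add B.
From B via ε: add C.
From Q via ε: add N.
From N via ε: add G.
From G via ε: add K.
No new states can be added; the closed set is {B, C, D, G, H, K, N, O, P, Q}.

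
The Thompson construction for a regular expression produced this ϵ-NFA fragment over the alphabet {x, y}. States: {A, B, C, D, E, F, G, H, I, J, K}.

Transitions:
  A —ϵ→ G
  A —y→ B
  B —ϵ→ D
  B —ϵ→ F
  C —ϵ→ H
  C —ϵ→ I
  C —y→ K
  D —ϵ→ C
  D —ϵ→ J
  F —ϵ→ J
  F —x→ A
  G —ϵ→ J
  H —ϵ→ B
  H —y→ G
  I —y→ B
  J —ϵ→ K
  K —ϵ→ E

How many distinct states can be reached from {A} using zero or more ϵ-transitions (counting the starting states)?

Start with {A}.
From A via ϵ: add G.
From G via ϵ: add J.
From J via ϵ: add K.
From K via ϵ: add E.
ϵ-closure = {A, E, G, J, K}, which has 5 states.

5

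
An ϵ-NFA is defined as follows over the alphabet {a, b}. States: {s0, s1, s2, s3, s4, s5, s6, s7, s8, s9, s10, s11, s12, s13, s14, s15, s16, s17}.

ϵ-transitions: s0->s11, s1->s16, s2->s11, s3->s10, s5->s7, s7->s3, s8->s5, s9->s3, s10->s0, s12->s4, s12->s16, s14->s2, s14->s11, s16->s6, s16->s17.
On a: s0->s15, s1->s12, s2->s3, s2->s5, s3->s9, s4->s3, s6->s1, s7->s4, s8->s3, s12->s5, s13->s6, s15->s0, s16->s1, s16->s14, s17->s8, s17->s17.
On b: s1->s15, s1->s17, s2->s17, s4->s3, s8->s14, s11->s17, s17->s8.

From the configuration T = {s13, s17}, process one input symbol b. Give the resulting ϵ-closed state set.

s17 on b → {s8}.
No b-transition from s13.
Union after reading b: {s8}.
Now take the ϵ-closure:
From s8 via ϵ: add s5.
From s5 via ϵ: add s7.
From s7 via ϵ: add s3.
From s3 via ϵ: add s10.
From s10 via ϵ: add s0.
From s0 via ϵ: add s11.
No new states can be added; the closed set is {s0, s3, s5, s7, s8, s10, s11}.

{s0, s3, s5, s7, s8, s10, s11}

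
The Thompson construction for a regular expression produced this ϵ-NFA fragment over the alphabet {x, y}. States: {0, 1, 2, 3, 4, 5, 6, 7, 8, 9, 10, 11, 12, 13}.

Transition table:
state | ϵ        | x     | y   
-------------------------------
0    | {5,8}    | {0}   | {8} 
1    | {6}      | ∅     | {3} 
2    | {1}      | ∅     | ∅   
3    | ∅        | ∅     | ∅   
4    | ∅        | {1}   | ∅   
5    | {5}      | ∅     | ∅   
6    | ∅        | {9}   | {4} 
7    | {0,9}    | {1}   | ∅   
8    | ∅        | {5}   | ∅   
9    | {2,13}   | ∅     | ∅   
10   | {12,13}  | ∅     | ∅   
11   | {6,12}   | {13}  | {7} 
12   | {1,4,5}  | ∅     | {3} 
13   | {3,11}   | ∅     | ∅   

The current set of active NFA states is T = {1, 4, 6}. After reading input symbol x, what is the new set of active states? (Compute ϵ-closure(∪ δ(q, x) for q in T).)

4 on x → {1}.
6 on x → {9}.
No x-transition from 1.
Union after reading x: {1, 9}.
Now take the ϵ-closure:
From 1 via ϵ: add 6.
From 9 via ϵ: add 2, 13.
From 13 via ϵ: add 3, 11.
From 11 via ϵ: add 12.
From 12 via ϵ: add 4, 5.
No new states can be added; the closed set is {1, 2, 3, 4, 5, 6, 9, 11, 12, 13}.

{1, 2, 3, 4, 5, 6, 9, 11, 12, 13}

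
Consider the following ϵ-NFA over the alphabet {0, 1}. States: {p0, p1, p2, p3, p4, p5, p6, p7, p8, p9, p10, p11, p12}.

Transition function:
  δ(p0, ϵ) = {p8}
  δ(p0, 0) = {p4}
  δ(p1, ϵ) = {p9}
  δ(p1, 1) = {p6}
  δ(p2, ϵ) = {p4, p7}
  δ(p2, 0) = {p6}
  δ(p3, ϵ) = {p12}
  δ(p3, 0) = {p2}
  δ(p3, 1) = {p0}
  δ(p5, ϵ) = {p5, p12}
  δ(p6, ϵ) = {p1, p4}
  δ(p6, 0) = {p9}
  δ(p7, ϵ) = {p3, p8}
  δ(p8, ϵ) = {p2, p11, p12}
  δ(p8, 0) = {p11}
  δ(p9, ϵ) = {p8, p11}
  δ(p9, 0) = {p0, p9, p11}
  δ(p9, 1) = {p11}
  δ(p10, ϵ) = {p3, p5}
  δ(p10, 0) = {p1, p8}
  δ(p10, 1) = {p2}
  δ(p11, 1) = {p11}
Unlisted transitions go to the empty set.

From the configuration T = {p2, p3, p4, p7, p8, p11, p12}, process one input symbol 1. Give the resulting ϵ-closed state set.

p3 on 1 → {p0}.
p11 on 1 → {p11}.
No 1-transition from p2, p4, p7, p8, p12.
Union after reading 1: {p0, p11}.
Now take the ϵ-closure:
From p0 via ϵ: add p8.
From p8 via ϵ: add p2, p12.
From p2 via ϵ: add p4, p7.
From p7 via ϵ: add p3.
No new states can be added; the closed set is {p0, p2, p3, p4, p7, p8, p11, p12}.

{p0, p2, p3, p4, p7, p8, p11, p12}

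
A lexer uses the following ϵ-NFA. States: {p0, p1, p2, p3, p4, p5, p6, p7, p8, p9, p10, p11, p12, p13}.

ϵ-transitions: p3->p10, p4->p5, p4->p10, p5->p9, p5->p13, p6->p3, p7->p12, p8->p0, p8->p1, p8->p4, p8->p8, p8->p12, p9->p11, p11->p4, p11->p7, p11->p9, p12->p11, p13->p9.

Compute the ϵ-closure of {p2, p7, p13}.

{p2, p4, p5, p7, p9, p10, p11, p12, p13}

Start with {p2, p7, p13}.
From p7 via ϵ: add p12.
From p13 via ϵ: add p9.
From p9 via ϵ: add p11.
From p11 via ϵ: add p4.
From p4 via ϵ: add p5, p10.
No new states can be added; the closed set is {p2, p4, p5, p7, p9, p10, p11, p12, p13}.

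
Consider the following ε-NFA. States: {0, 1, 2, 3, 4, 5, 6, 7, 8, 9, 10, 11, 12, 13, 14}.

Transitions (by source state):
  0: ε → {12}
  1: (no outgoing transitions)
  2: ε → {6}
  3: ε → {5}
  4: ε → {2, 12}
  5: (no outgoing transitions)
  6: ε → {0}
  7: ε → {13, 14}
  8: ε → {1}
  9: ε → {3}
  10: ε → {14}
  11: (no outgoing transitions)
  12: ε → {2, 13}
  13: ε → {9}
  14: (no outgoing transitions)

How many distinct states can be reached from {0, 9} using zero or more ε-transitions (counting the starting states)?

Start with {0, 9}.
From 0 via ε: add 12.
From 9 via ε: add 3.
From 3 via ε: add 5.
From 12 via ε: add 2, 13.
From 2 via ε: add 6.
ε-closure = {0, 2, 3, 5, 6, 9, 12, 13}, which has 8 states.

8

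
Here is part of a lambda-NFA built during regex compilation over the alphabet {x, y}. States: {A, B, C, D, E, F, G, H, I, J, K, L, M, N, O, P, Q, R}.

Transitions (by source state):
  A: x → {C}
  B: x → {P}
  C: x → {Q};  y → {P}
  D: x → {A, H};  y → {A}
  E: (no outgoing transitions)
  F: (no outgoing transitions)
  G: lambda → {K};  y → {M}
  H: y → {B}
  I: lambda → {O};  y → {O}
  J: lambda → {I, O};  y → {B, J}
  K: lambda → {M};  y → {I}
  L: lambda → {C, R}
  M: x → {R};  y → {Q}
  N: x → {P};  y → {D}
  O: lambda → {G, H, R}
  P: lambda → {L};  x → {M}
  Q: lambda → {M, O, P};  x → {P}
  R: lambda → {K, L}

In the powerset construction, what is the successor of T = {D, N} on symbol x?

D on x → {A, H}.
N on x → {P}.
Union after reading x: {A, H, P}.
Now take the lambda-closure:
From P via lambda: add L.
From L via lambda: add C, R.
From R via lambda: add K.
From K via lambda: add M.
No new states can be added; the closed set is {A, C, H, K, L, M, P, R}.

{A, C, H, K, L, M, P, R}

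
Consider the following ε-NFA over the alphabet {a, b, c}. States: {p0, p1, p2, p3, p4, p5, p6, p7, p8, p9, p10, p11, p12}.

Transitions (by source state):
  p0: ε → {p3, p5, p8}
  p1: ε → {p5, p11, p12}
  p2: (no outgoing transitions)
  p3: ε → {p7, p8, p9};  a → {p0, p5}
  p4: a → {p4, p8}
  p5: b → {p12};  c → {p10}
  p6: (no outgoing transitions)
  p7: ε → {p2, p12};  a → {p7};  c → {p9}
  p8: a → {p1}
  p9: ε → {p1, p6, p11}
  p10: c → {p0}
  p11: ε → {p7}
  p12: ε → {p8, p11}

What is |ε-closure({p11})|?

5

Start with {p11}.
From p11 via ε: add p7.
From p7 via ε: add p2, p12.
From p12 via ε: add p8.
ε-closure = {p2, p7, p8, p11, p12}, which has 5 states.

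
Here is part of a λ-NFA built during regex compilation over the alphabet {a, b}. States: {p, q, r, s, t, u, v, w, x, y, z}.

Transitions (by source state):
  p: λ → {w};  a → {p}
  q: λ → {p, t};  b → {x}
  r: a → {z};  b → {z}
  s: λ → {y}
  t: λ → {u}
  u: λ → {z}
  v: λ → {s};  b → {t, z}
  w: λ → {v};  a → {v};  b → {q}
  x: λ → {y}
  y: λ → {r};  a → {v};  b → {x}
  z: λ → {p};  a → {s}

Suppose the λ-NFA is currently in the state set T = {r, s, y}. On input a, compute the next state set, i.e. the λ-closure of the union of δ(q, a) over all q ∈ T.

r on a → {z}.
y on a → {v}.
No a-transition from s.
Union after reading a: {v, z}.
Now take the λ-closure:
From v via λ: add s.
From z via λ: add p.
From p via λ: add w.
From s via λ: add y.
From y via λ: add r.
No new states can be added; the closed set is {p, r, s, v, w, y, z}.

{p, r, s, v, w, y, z}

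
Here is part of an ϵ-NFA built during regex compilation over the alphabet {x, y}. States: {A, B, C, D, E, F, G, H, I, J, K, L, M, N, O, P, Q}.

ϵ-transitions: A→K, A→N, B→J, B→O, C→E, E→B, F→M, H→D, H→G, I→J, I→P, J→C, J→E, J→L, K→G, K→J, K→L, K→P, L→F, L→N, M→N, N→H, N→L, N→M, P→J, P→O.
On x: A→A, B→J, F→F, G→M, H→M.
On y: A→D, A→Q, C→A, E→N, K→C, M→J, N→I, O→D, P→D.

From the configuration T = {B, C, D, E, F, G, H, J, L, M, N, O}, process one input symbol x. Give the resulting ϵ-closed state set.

B on x → {J}.
F on x → {F}.
G on x → {M}.
H on x → {M}.
No x-transition from C, D, E, J, L, M, N, O.
Union after reading x: {F, J, M}.
Now take the ϵ-closure:
From J via ϵ: add C, E, L.
From M via ϵ: add N.
From E via ϵ: add B.
From N via ϵ: add H.
From B via ϵ: add O.
From H via ϵ: add D, G.
No new states can be added; the closed set is {B, C, D, E, F, G, H, J, L, M, N, O}.

{B, C, D, E, F, G, H, J, L, M, N, O}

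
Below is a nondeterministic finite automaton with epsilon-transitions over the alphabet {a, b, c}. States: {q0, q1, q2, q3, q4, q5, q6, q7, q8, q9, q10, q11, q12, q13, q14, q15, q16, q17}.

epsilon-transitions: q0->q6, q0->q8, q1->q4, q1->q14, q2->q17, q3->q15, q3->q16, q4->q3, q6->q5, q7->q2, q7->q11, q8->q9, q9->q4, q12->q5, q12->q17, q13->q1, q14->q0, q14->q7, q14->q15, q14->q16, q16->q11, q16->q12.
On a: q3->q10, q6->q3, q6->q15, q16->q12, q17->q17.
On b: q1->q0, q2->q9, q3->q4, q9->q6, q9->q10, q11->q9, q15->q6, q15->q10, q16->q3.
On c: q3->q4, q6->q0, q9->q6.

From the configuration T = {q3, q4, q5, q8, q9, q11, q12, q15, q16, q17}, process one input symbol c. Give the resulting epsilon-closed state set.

{q3, q4, q5, q6, q11, q12, q15, q16, q17}

q3 on c → {q4}.
q9 on c → {q6}.
No c-transition from q4, q5, q8, q11, q12, q15, q16, q17.
Union after reading c: {q4, q6}.
Now take the epsilon-closure:
From q4 via epsilon: add q3.
From q6 via epsilon: add q5.
From q3 via epsilon: add q15, q16.
From q16 via epsilon: add q11, q12.
From q12 via epsilon: add q17.
No new states can be added; the closed set is {q3, q4, q5, q6, q11, q12, q15, q16, q17}.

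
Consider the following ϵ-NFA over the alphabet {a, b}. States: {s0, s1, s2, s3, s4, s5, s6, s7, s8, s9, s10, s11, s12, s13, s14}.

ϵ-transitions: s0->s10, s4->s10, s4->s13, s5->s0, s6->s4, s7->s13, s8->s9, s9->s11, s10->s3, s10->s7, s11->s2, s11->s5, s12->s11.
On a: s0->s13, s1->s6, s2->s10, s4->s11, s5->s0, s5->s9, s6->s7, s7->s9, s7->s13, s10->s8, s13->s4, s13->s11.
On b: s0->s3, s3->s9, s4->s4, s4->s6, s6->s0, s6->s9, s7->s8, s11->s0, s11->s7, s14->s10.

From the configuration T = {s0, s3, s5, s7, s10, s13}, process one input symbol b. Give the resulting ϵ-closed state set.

s0 on b → {s3}.
s3 on b → {s9}.
s7 on b → {s8}.
No b-transition from s5, s10, s13.
Union after reading b: {s3, s8, s9}.
Now take the ϵ-closure:
From s9 via ϵ: add s11.
From s11 via ϵ: add s2, s5.
From s5 via ϵ: add s0.
From s0 via ϵ: add s10.
From s10 via ϵ: add s7.
From s7 via ϵ: add s13.
No new states can be added; the closed set is {s0, s2, s3, s5, s7, s8, s9, s10, s11, s13}.

{s0, s2, s3, s5, s7, s8, s9, s10, s11, s13}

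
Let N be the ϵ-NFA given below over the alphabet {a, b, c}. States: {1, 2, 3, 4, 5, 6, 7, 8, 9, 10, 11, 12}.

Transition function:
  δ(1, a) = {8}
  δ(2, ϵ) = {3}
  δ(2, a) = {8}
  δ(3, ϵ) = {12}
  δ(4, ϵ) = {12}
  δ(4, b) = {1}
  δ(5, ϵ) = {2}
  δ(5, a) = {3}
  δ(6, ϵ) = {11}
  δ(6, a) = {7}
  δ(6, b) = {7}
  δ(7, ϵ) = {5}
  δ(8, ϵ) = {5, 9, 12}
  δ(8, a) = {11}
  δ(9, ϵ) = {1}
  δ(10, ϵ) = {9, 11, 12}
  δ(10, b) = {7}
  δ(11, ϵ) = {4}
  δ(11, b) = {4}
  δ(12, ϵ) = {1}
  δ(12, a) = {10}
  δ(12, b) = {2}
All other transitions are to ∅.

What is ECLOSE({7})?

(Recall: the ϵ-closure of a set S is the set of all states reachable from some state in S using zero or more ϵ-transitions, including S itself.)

Start with {7}.
From 7 via ϵ: add 5.
From 5 via ϵ: add 2.
From 2 via ϵ: add 3.
From 3 via ϵ: add 12.
From 12 via ϵ: add 1.
No new states can be added; the closed set is {1, 2, 3, 5, 7, 12}.

{1, 2, 3, 5, 7, 12}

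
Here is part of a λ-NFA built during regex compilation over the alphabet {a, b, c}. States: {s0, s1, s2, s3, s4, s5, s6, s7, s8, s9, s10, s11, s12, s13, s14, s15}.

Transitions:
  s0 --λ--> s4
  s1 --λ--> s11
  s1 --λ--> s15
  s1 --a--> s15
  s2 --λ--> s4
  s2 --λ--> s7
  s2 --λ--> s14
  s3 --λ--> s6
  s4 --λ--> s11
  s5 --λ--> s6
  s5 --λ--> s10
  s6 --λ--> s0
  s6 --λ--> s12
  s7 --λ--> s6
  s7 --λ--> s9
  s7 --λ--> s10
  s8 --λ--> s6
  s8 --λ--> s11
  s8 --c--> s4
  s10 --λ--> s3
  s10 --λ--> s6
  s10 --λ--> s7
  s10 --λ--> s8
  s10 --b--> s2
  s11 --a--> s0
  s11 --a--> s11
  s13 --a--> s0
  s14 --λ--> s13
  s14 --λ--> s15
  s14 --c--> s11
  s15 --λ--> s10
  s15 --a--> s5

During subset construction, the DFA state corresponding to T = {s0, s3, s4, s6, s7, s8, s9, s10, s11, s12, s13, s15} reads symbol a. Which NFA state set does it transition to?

s11 on a → {s0, s11}.
s13 on a → {s0}.
s15 on a → {s5}.
No a-transition from s0, s3, s4, s6, s7, s8, s9, s10, s12.
Union after reading a: {s0, s5, s11}.
Now take the λ-closure:
From s0 via λ: add s4.
From s5 via λ: add s6, s10.
From s6 via λ: add s12.
From s10 via λ: add s3, s7, s8.
From s7 via λ: add s9.
No new states can be added; the closed set is {s0, s3, s4, s5, s6, s7, s8, s9, s10, s11, s12}.

{s0, s3, s4, s5, s6, s7, s8, s9, s10, s11, s12}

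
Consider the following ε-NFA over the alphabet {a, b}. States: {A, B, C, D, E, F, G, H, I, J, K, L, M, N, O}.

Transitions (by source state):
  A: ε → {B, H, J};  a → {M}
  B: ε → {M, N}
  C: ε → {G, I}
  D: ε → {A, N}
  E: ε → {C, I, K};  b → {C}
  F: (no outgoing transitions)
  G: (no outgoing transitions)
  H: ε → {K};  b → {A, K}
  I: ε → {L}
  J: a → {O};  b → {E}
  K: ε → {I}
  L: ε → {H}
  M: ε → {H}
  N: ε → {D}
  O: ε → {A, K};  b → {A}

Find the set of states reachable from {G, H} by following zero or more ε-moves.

Start with {G, H}.
From H via ε: add K.
From K via ε: add I.
From I via ε: add L.
No new states can be added; the closed set is {G, H, I, K, L}.

{G, H, I, K, L}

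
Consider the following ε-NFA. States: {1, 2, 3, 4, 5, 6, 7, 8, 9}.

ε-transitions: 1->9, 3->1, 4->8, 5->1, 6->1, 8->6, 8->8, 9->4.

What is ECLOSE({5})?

{1, 4, 5, 6, 8, 9}

Start with {5}.
From 5 via ε: add 1.
From 1 via ε: add 9.
From 9 via ε: add 4.
From 4 via ε: add 8.
From 8 via ε: add 6.
No new states can be added; the closed set is {1, 4, 5, 6, 8, 9}.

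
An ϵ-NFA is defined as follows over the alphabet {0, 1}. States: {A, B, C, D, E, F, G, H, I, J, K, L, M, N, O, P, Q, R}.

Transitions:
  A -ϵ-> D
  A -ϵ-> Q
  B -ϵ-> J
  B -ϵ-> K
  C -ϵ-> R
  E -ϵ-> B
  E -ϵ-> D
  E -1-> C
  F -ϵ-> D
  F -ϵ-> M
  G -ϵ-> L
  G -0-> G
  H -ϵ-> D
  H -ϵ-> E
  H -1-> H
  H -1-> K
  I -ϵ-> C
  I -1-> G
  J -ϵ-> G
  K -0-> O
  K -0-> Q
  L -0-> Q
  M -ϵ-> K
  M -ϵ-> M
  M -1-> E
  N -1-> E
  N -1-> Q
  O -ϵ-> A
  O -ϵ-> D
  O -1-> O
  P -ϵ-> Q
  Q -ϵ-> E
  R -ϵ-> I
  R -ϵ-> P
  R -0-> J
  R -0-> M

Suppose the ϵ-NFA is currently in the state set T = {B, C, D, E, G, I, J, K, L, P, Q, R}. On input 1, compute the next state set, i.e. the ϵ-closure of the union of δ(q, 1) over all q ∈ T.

{B, C, D, E, G, I, J, K, L, P, Q, R}

E on 1 → {C}.
I on 1 → {G}.
No 1-transition from B, C, D, G, J, K, L, P, Q, R.
Union after reading 1: {C, G}.
Now take the ϵ-closure:
From C via ϵ: add R.
From G via ϵ: add L.
From R via ϵ: add I, P.
From P via ϵ: add Q.
From Q via ϵ: add E.
From E via ϵ: add B, D.
From B via ϵ: add J, K.
No new states can be added; the closed set is {B, C, D, E, G, I, J, K, L, P, Q, R}.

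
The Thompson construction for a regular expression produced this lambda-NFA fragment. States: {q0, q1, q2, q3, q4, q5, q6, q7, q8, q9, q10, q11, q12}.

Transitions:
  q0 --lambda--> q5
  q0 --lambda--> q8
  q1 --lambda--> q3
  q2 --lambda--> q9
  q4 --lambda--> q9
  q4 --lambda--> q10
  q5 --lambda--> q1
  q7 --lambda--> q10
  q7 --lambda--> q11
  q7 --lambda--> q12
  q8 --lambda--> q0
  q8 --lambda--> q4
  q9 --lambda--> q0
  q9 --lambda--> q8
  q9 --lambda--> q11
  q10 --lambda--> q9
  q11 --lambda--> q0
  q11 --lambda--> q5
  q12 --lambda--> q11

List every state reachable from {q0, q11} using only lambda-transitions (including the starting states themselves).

Start with {q0, q11}.
From q0 via lambda: add q5, q8.
From q5 via lambda: add q1.
From q8 via lambda: add q4.
From q1 via lambda: add q3.
From q4 via lambda: add q9, q10.
No new states can be added; the closed set is {q0, q1, q3, q4, q5, q8, q9, q10, q11}.

{q0, q1, q3, q4, q5, q8, q9, q10, q11}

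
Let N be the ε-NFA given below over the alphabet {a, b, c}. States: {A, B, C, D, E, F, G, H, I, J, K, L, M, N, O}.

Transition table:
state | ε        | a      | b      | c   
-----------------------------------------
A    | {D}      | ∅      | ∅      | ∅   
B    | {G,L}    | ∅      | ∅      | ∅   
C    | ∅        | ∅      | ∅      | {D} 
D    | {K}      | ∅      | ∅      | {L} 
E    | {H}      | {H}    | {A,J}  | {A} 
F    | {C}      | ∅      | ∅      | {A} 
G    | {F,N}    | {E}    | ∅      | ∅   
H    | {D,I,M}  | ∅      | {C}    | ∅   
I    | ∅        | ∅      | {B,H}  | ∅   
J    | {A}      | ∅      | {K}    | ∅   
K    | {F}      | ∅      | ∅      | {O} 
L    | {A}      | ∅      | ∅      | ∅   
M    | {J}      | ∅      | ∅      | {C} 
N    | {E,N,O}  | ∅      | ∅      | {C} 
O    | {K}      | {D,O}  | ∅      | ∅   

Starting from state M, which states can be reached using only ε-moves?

{A, C, D, F, J, K, M}

Start with {M}.
From M via ε: add J.
From J via ε: add A.
From A via ε: add D.
From D via ε: add K.
From K via ε: add F.
From F via ε: add C.
No new states can be added; the closed set is {A, C, D, F, J, K, M}.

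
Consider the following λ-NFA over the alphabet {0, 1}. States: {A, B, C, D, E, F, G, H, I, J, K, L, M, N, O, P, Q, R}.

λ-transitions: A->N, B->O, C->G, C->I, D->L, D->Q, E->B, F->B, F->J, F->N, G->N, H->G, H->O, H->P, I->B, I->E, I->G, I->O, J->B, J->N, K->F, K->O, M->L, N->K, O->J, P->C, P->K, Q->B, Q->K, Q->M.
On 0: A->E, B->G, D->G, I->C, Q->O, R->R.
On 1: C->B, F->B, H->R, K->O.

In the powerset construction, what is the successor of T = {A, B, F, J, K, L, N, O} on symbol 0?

{B, E, F, G, J, K, N, O}

A on 0 → {E}.
B on 0 → {G}.
No 0-transition from F, J, K, L, N, O.
Union after reading 0: {E, G}.
Now take the λ-closure:
From E via λ: add B.
From G via λ: add N.
From B via λ: add O.
From N via λ: add K.
From K via λ: add F.
From O via λ: add J.
No new states can be added; the closed set is {B, E, F, G, J, K, N, O}.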